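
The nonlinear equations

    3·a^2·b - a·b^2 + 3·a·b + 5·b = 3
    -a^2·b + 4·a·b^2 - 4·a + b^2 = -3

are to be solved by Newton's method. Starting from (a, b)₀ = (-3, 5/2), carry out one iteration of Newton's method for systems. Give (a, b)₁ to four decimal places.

(-1.7497, 2.0119)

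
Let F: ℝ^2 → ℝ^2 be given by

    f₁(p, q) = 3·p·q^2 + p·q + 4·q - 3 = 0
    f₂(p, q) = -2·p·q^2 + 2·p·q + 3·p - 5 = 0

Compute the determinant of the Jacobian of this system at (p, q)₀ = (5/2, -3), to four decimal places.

31.5000

J = [[3·q^2 + q, 6·p·q + p + 4], [-2·q^2 + 2·q + 3, -4·p·q + 2·p]].
At the point, J = [[24.0000, -38.5000], [-21.0000, 35.0000]].
det J = 31.5000.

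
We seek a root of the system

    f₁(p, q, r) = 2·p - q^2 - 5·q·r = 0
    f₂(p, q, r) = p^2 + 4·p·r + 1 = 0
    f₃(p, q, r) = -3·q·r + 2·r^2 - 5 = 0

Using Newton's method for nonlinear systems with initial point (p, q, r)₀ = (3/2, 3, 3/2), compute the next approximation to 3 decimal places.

(-0.841, -1.091, 2.970)

At (3/2, 3, 3/2): F = (-28.500, 12.250, -14.000).
Jacobian J = [[2, -2·q - 5·r, -5·q], [2·p + 4·r, 0, 4·p], [0, -3·r, -3·q + 4·r]].
At the point, J = [[2.000, -13.500, -15.000], [9.000, 0.000, 6.000], [0.000, -4.500, -3.000]] (det J = 297.000).
Solving J·Δ = −F gives Δ = (-2.341, -4.091, 1.470).
Then the next iterate is (p, q, r)₁ = (-0.841, -1.091, 2.970).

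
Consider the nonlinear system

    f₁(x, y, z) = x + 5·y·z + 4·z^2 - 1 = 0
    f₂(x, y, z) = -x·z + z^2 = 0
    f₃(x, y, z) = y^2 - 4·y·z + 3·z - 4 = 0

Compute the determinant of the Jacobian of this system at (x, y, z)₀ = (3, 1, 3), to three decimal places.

855.000

J = [[1, 5·z, 5·y + 8·z], [-z, 0, -x + 2·z], [0, 2·y - 4·z, -4·y + 3]].
At the point, J = [[1.000, 15.000, 29.000], [-3.000, 0.000, 3.000], [0.000, -10.000, -1.000]].
det J = 855.000.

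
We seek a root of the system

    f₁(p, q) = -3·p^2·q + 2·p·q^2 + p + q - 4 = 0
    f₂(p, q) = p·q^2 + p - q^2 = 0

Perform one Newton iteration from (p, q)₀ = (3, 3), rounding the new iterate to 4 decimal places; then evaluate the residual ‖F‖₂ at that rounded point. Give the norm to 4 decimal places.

At (3, 3): F = (-25.0000, 21.0000).
Jacobian J = [[-6·p·q + 2·q^2 + 1, -3·p^2 + 4·p·q + 1], [q^2 + 1, 2·p·q - 2·q]].
At the point, J = [[-35.0000, 10.0000], [10.0000, 12.0000]] (det J = -520.0000).
Solving J·Δ = −F gives Δ = (-0.9808, -0.9327).
Then the next iterate is (p, q)₁ = (2.0192, 2.0673).
Re-evaluating at (2.0192, 2.0673): F = (-7.940664, 6.374985), so ‖F‖₂ = 10.1831.

10.1831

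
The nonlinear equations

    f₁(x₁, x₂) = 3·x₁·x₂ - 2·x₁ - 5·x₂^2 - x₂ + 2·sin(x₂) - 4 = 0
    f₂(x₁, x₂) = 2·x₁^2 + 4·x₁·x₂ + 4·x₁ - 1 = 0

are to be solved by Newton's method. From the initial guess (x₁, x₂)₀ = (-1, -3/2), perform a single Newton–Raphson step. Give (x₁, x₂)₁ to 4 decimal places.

At (-1, -3/2): F = (-9.244990, 3.0000).
Jacobian J = [[3·x₂ - 2, 3·x₁ - 10·x₂ + 2·cos(x₂) - 1], [4·x₁ + 4·x₂ + 4, 4·x₁]].
At the point, J = [[-6.5000, 11.141474], [-6.0000, -4.0000]] (det J = 92.848846).
Solving J·Δ = −F gives Δ = (-0.0383, 0.8074).
Then the next iterate is (x₁, x₂)₁ = (-1.0383, -0.6926).

(-1.0383, -0.6926)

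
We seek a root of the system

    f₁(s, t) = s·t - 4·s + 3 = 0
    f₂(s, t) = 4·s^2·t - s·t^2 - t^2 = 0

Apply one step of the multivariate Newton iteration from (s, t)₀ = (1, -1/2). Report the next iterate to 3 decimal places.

(0.714, -0.286)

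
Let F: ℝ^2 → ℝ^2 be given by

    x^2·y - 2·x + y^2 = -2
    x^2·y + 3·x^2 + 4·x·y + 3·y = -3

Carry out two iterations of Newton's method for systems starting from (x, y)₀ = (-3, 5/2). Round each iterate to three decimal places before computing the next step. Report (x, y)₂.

At (-3, 5/2): F = (36.750, 30.000).
Jacobian J = [[2·x·y - 2, x^2 + 2·y], [2·x·y + 6·x + 4·y, x^2 + 4·x + 3]].
At the point, J = [[-17.000, 14.000], [-23.000, 0.000]] (det J = 322.000).
Solving J·Δ = −F gives Δ = (1.304, -1.041).
Then the next iterate is (x, y)₁ = (-1.696, 1.459).
Round to (-1.696, 1.459) and repeat: F = (11.71737, 10.30508), J = [[-6.94893, 5.79442], [-9.28893, -0.90758]].
Δ = (1.170, -0.619), so (x, y)₂ = (-0.526, 0.840).

(-0.526, 0.840)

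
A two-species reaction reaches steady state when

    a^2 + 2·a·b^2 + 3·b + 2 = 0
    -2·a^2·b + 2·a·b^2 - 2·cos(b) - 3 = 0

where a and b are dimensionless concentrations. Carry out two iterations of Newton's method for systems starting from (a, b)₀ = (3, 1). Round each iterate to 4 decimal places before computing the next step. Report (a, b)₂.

At (3, 1): F = (20.0000, -16.080605).
Jacobian J = [[2·a + 2·b^2, 4·a·b + 3], [-4·a·b + 2·b^2, -2·a^2 + 4·a·b + 2·sin(b)]].
At the point, J = [[8.0000, 15.0000], [-10.0000, -4.317058]] (det J = 115.463536).
Solving J·Δ = −F gives Δ = (-1.3413, -0.6180).
Then the next iterate is (a, b)₁ = (1.6587, 0.3820).
Round to (1.6587, 0.3820) and repeat: F = (6.381374, -6.473736), J = [[3.609248, 5.534494], [-2.242646, -2.222524]].
Δ = (-4.9305, 2.0623), so (a, b)₂ = (-3.2718, 2.4443).

(-3.2718, 2.4443)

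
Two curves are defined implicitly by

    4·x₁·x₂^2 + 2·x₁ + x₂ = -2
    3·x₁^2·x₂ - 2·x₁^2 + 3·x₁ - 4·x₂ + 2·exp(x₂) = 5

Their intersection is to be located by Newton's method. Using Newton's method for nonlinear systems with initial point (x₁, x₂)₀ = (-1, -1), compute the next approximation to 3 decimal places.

At (-1, -1): F = (-5.000, -8.26424).
Jacobian J = [[4·x₂^2 + 2, 8·x₁·x₂ + 1], [6·x₁·x₂ - 4·x₁ + 3, 3·x₁^2 + 2·exp(x₂) - 4]].
At the point, J = [[6.000, 9.000], [13.000, -0.26424]] (det J = -118.58545).
Solving J·Δ = −F gives Δ = (0.638, 0.130).
Then the next iterate is (x₁, x₂)₁ = (-0.362, -0.870).

(-0.362, -0.870)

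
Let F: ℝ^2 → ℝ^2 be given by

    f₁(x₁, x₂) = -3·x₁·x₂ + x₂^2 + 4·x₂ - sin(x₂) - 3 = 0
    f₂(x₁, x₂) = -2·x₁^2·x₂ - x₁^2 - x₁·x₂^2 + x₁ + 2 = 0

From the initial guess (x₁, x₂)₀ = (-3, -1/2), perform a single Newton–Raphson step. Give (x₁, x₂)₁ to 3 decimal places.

(1.693, -0.344)

At (-3, -1/2): F = (-8.77057, -0.250).
Jacobian J = [[-3·x₂, -3·x₁ + 2·x₂ - cos(x₂) + 4], [-4·x₁·x₂ - 2·x₁ - x₂^2 + 1, -2·x₁^2 - 2·x₁·x₂]].
At the point, J = [[1.500, 11.12242], [0.750, -21.000]] (det J = -39.84181).
Solving J·Δ = −F gives Δ = (4.693, 0.156).
Then the next iterate is (x₁, x₂)₁ = (1.693, -0.344).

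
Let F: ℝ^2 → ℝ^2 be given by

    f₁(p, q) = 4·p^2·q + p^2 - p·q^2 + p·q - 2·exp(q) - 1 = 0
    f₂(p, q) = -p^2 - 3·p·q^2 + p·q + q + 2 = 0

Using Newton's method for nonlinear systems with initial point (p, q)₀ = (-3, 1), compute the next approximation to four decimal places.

At (-3, 1): F = (38.563436, 0.0000).
Jacobian J = [[8·p·q + 2·p - q^2 + q, 4·p^2 - 2·p·q + p - 2·exp(q)], [-2·p - 3·q^2 + q, -6·p·q + p + 1]].
At the point, J = [[-30.0000, 33.563436], [4.0000, 16.0000]] (det J = -614.253745).
Solving J·Δ = −F gives Δ = (1.0045, -0.2511).
Then the next iterate is (p, q)₁ = (-1.9955, 0.7489).

(-1.9955, 0.7489)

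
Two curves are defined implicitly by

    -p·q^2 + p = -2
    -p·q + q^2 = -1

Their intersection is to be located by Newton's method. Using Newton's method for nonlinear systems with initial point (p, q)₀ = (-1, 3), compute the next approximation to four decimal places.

(-1.2105, 1.0526)

At (-1, 3): F = (10.0000, 13.0000).
Jacobian J = [[-q^2 + 1, -2·p·q], [-q, -p + 2·q]].
At the point, J = [[-8.0000, 6.0000], [-3.0000, 7.0000]] (det J = -38.0000).
Solving J·Δ = −F gives Δ = (-0.2105, -1.9474).
Then the next iterate is (p, q)₁ = (-1.2105, 1.0526).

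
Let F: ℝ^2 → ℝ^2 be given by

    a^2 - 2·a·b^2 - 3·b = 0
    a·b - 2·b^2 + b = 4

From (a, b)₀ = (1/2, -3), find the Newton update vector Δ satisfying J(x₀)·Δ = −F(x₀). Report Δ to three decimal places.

(0.376, 2.046)

At (1/2, -3): F = (0.250, -26.500).
Jacobian J = [[2·a - 2·b^2, -4·a·b - 3], [b, a - 4·b + 1]].
At the point, J = [[-17.000, 3.000], [-3.000, 13.500]] (det J = -220.500).
Solving J·Δ = −F gives Δ = (0.376, 2.046).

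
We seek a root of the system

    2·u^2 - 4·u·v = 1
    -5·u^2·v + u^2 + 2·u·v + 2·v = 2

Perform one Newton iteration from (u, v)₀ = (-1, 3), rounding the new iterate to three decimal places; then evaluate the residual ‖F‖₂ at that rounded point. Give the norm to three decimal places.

At (-1, 3): F = (13.000, -16.000).
Jacobian J = [[4·u - 4·v, -4·u], [-10·u·v + 2·u + 2·v, -5·u^2 + 2·u + 2]].
At the point, J = [[-16.000, 4.000], [34.000, -5.000]] (det J = -56.000).
Solving J·Δ = −F gives Δ = (-0.018, -3.321).
Then the next iterate is (u, v)₁ = (-1.018, -0.321).
Re-evaluating at (-1.018, -0.321): F = (-0.23446, 0.71118), so ‖F‖₂ = 0.749.

0.749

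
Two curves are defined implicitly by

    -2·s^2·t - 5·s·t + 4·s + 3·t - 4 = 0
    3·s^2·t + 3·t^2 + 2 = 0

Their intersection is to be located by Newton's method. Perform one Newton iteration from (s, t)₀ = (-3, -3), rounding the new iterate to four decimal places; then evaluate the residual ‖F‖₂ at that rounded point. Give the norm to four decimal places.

At (-3, -3): F = (-16.0000, -52.0000).
Jacobian J = [[-4·s·t - 5·t + 4, -2·s^2 - 5·s + 3], [6·s·t, 3·s^2 + 6·t]].
At the point, J = [[-17.0000, 0.0000], [54.0000, 9.0000]] (det J = -153.0000).
Solving J·Δ = −F gives Δ = (-0.9412, 11.4248).
Then the next iterate is (s, t)₁ = (-3.9412, 8.4248).
Re-evaluating at (-3.9412, 8.4248): F = (-90.197096, 607.520472), so ‖F‖₂ = 614.1796.

614.1796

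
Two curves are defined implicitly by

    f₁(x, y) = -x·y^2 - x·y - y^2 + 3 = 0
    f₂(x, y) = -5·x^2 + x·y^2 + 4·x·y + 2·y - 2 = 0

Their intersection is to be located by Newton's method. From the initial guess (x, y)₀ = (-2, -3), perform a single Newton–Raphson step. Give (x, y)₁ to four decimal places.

(-0.3750, -3.9375)

At (-2, -3): F = (6.0000, -22.0000).
Jacobian J = [[-y^2 - y, -2·x·y - x - 2·y], [-10·x + y^2 + 4·y, 2·x·y + 4·x + 2]].
At the point, J = [[-6.0000, -4.0000], [17.0000, 6.0000]] (det J = 32.0000).
Solving J·Δ = −F gives Δ = (1.6250, -0.9375).
Then the next iterate is (x, y)₁ = (-0.3750, -3.9375).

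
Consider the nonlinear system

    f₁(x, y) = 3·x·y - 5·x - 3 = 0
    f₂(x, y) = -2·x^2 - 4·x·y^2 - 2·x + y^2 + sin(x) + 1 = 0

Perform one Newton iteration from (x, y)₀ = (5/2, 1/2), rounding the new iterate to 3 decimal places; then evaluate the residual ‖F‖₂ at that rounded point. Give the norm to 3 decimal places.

At (5/2, 1/2): F = (-11.750, -18.15153).
Jacobian J = [[3·y - 5, 3·x], [-4·x - 4·y^2 + cos(x) - 2, -8·x·y + 2·y]].
At the point, J = [[-3.500, 7.500], [-13.80114, -9.000]] (det J = 135.00858).
Solving J·Δ = −F gives Δ = (-1.792, 0.731).
Then the next iterate is (x, y)₁ = (0.708, 1.231).
Re-evaluating at (0.708, 1.231): F = (-3.92536, -3.54435), so ‖F‖₂ = 5.289.

5.289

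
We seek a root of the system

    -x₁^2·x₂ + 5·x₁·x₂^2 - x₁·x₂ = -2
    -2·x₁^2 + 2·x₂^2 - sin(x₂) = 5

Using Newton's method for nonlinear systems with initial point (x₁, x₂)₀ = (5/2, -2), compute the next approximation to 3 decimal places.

(1.257, -1.494)

At (5/2, -2): F = (69.500, -8.59070).
Jacobian J = [[-2·x₁·x₂ + 5·x₂^2 - x₂, -x₁^2 + 10·x₁·x₂ - x₁], [-4·x₁, 4·x₂ - cos(x₂)]].
At the point, J = [[32.000, -58.750], [-10.000, -7.58385]] (det J = -830.18330).
Solving J·Δ = −F gives Δ = (-1.243, 0.506).
Then the next iterate is (x₁, x₂)₁ = (1.257, -1.494).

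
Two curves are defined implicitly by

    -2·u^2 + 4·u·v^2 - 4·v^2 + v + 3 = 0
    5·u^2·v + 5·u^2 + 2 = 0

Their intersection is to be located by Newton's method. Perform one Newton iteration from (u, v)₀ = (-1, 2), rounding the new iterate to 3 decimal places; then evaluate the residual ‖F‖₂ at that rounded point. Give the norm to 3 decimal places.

At (-1, 2): F = (-29.000, 17.000).
Jacobian J = [[-4·u + 4·v^2, 8·u·v - 8·v + 1], [10·u·v + 10·u, 5·u^2]].
At the point, J = [[20.000, -31.000], [-30.000, 5.000]] (det J = -830.000).
Solving J·Δ = −F gives Δ = (0.460, -0.639).
Then the next iterate is (u, v)₁ = (-0.540, 1.361).
Re-evaluating at (-0.540, 1.361): F = (-7.63250, 5.44234), so ‖F‖₂ = 9.374.

9.374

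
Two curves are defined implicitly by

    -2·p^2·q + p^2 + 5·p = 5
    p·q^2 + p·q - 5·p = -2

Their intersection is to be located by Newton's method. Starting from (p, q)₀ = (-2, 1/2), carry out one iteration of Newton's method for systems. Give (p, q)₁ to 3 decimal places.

(0.667, 0.292)

At (-2, 1/2): F = (-15.000, 10.500).
Jacobian J = [[-4·p·q + 2·p + 5, -2·p^2], [q^2 + q - 5, 2·p·q + p]].
At the point, J = [[5.000, -8.000], [-4.250, -4.000]] (det J = -54.000).
Solving J·Δ = −F gives Δ = (2.667, -0.208).
Then the next iterate is (p, q)₁ = (0.667, 0.292).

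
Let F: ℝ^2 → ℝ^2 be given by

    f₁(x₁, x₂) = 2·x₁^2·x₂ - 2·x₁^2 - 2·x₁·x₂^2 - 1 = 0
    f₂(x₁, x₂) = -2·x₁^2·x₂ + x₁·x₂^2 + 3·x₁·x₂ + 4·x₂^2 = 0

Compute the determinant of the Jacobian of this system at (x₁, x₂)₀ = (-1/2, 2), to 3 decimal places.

-183.000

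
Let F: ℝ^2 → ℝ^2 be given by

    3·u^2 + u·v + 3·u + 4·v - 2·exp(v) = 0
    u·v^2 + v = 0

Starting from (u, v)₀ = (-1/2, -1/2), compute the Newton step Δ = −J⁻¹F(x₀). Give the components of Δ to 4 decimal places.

(-3.1324, 0.9387)

At (-1/2, -1/2): F = (-3.713061, -0.6250).
Jacobian J = [[6·u + v + 3, u - 2·exp(v) + 4], [v^2, 2·u·v + 1]].
At the point, J = [[-0.5000, 2.286939], [0.2500, 1.5000]] (det J = -1.321735).
Solving J·Δ = −F gives Δ = (-3.1324, 0.9387).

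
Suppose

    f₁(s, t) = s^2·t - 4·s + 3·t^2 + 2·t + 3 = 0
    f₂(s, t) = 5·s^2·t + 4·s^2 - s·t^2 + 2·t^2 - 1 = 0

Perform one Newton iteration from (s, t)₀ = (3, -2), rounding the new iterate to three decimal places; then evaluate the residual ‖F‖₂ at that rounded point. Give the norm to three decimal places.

16.669

At (3, -2): F = (-19.000, -59.000).
Jacobian J = [[2·s·t - 4, s^2 + 6·t + 2], [10·s·t + 8·s - t^2, 5·s^2 - 2·s·t + 4·t]].
At the point, J = [[-16.000, -1.000], [-40.000, 49.000]] (det J = -824.000).
Solving J·Δ = −F gives Δ = (-1.201, 0.223).
Then the next iterate is (s, t)₁ = (1.799, -1.777).
Re-evaluating at (1.799, -1.777): F = (-4.02790, -16.17512), so ‖F‖₂ = 16.669.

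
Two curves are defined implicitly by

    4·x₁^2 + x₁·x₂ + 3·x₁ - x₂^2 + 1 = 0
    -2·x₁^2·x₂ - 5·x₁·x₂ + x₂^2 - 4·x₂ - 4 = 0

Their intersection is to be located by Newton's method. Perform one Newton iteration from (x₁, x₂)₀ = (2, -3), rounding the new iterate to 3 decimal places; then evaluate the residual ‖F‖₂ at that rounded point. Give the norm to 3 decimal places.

20.133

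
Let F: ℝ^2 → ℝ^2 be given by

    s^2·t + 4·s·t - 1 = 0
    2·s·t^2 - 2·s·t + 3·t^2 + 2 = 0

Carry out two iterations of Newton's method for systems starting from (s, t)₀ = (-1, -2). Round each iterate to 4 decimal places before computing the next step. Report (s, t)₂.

(-2.3163, 0.1407)

At (-1, -2): F = (5.0000, 2.0000).
Jacobian J = [[2·s·t + 4·t, s^2 + 4·s], [2·t^2 - 2·t, 4·s·t - 2·s + 6·t]].
At the point, J = [[-4.0000, -3.0000], [12.0000, -2.0000]] (det J = 44.0000).
Solving J·Δ = −F gives Δ = (0.0909, 1.5455).
Then the next iterate is (s, t)₁ = (-0.9091, -0.4545).
Round to (-0.9091, -0.4545) and repeat: F = (0.277116, 1.417753), J = [[-0.991628, -2.809937], [1.322141, 0.743944]].
Δ = (-1.4072, 0.5952), so (s, t)₂ = (-2.3163, 0.1407).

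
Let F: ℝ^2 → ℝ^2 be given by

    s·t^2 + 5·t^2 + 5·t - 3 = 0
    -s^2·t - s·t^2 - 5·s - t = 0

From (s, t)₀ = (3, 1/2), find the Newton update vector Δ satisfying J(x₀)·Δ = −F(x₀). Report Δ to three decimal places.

(-2.406, -0.069)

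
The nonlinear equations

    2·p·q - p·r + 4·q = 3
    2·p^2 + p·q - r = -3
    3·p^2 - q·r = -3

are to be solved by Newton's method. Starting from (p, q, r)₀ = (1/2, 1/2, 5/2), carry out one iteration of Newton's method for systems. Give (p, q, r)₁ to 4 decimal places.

(-2.6667, -0.8333, -4.8333)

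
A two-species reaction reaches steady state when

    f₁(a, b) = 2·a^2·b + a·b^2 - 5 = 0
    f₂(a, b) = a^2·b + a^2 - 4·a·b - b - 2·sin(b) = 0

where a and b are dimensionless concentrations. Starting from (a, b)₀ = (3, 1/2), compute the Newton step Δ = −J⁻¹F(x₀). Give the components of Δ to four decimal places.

(-0.8428, 0.0246)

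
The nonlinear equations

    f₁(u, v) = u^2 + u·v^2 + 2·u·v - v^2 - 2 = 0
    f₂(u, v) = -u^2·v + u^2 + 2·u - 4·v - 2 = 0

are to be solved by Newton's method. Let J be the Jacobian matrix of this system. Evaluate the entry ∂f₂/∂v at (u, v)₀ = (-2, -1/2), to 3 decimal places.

∂f₂/∂v = -u^2 - 4.
At (-2, -1/2) this is -8.000.

-8.000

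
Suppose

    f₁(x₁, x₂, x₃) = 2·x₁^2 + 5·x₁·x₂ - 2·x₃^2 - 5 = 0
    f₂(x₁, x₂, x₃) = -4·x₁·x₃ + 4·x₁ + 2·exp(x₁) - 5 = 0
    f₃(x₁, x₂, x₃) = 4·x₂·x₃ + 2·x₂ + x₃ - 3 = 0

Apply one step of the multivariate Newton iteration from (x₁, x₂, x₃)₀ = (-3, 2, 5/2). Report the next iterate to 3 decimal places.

(-4.075, 1.257, 0.880)

At (-3, 2, 5/2): F = (-29.500, 13.09957, 23.500).
Jacobian J = [[4·x₁ + 5·x₂, 5·x₁, -4·x₃], [-4·x₃ + 2·exp(x₁) + 4, 0, -4·x₁], [0, 4·x₃ + 2, 4·x₂ + 1]].
At the point, J = [[-2.000, -15.000, -10.000], [-5.90043, 0.000, 12.000], [0.000, 12.000, 9.000]] (det J = 199.49361).
Solving J·Δ = −F gives Δ = (-1.075, -0.743, -1.620).
Then the next iterate is (x₁, x₂, x₃)₁ = (-4.075, 1.257, 0.880).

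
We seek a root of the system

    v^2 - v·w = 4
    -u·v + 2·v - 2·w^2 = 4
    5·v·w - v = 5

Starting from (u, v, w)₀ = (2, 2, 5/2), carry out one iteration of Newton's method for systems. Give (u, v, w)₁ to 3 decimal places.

At (2, 2, 5/2): F = (-5.000, -16.500, 18.000).
Jacobian J = [[0, 2·v - w, -v], [-v, -u + 2, -4·w], [0, 5·w - 1, 5·v]].
At the point, J = [[0.000, 1.500, -2.000], [-2.000, 0.000, -10.000], [0.000, 11.500, 10.000]] (det J = 76.000).
Solving J·Δ = −F gives Δ = (2.868, 0.368, -2.224).
Then the next iterate is (u, v, w)₁ = (4.868, 2.368, 0.276).

(4.868, 2.368, 0.276)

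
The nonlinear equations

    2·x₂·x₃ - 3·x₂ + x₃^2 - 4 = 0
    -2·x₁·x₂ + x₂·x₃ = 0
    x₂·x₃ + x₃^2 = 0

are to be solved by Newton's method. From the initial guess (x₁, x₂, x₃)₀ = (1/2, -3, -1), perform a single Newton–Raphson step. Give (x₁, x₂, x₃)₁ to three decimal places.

(0.284, -1.353, -0.529)

At (1/2, -3, -1): F = (12.000, 6.000, 4.000).
Jacobian J = [[0, 2·x₃ - 3, 2·x₂ + 2·x₃], [-2·x₂, -2·x₁ + x₃, x₂], [0, x₃, x₂ + 2·x₃]].
At the point, J = [[0.000, -5.000, -8.000], [6.000, -2.000, -3.000], [0.000, -1.000, -5.000]] (det J = -102.000).
Solving J·Δ = −F gives Δ = (-0.216, 1.647, 0.471).
Then the next iterate is (x₁, x₂, x₃)₁ = (0.284, -1.353, -0.529).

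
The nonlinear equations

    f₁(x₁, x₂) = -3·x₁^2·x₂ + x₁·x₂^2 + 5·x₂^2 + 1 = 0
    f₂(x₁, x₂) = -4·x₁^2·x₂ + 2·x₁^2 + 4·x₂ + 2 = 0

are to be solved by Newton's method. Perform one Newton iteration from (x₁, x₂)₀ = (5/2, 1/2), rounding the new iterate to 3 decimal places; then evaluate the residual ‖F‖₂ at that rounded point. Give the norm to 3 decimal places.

At (5/2, 1/2): F = (-6.500, 4.000).
Jacobian J = [[-6·x₁·x₂ + x₂^2, -3·x₁^2 + 2·x₁·x₂ + 10·x₂], [-8·x₁·x₂ + 4·x₁, -4·x₁^2 + 4]].
At the point, J = [[-7.250, -11.250], [0.000, -21.000]] (det J = 152.250).
Solving J·Δ = −F gives Δ = (-1.192, 0.190).
Then the next iterate is (x₁, x₂)₁ = (1.308, 0.690).
Re-evaluating at (1.308, 0.690): F = (0.46175, 3.45974), so ‖F‖₂ = 3.490.

3.490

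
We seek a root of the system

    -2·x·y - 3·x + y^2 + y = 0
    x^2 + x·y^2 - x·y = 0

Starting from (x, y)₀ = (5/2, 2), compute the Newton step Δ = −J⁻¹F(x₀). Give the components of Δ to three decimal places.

(-1.643, 0.033)

At (5/2, 2): F = (-11.500, 11.250).
Jacobian J = [[-2·y - 3, -2·x + 2·y + 1], [2·x + y^2 - y, 2·x·y - x]].
At the point, J = [[-7.000, 0.000], [7.000, 7.500]] (det J = -52.500).
Solving J·Δ = −F gives Δ = (-1.643, 0.033).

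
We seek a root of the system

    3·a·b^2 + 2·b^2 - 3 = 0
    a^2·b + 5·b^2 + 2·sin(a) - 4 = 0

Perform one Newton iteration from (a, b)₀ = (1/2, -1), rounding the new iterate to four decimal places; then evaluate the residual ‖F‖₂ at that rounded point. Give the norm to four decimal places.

0.2250

At (1/2, -1): F = (0.5000, 1.708851).
Jacobian J = [[3·b^2, 6·a·b + 4·b], [2·a·b + 2·cos(a), a^2 + 10·b]].
At the point, J = [[3.0000, -7.0000], [0.755165, -9.7500]] (det J = -23.963844).
Solving J·Δ = −F gives Δ = (0.2957, 0.1982).
Then the next iterate is (a, b)₁ = (0.7957, -0.8018).
Re-evaluating at (0.7957, -0.8018): F = (-0.179607, 0.135473), so ‖F‖₂ = 0.2250.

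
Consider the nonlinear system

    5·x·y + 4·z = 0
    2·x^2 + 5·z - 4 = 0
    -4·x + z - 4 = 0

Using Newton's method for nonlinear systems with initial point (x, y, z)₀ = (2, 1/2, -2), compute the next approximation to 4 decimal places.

(-0.2857, -0.5714, 2.8571)

At (2, 1/2, -2): F = (-3.0000, -6.0000, -14.0000).
Jacobian J = [[5·y, 5·x, 4], [4·x, 0, 5], [-4, 0, 1]].
At the point, J = [[2.5000, 10.0000, 4.0000], [8.0000, 0.0000, 5.0000], [-4.0000, 0.0000, 1.0000]] (det J = -280.0000).
Solving J·Δ = −F gives Δ = (-2.2857, -1.0714, 4.8571).
Then the next iterate is (x, y, z)₁ = (-0.2857, -0.5714, 2.8571).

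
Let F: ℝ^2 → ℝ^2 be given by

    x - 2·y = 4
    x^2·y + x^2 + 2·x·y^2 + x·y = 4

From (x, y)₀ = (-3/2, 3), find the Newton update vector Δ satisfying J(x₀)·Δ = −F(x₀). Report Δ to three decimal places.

(-193.833, -102.667)

At (-3/2, 3): F = (-11.500, -26.500).
Jacobian J = [[1, -2], [2·x·y + 2·x + 2·y^2 + y, x^2 + 4·x·y + x]].
At the point, J = [[1.000, -2.000], [9.000, -17.250]] (det J = 0.750).
Solving J·Δ = −F gives Δ = (-193.833, -102.667).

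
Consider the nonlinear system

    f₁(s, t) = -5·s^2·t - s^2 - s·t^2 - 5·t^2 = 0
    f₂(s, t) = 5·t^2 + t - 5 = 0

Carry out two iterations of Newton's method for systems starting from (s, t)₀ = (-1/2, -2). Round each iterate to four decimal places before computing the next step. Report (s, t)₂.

(-1.0053, -1.1233)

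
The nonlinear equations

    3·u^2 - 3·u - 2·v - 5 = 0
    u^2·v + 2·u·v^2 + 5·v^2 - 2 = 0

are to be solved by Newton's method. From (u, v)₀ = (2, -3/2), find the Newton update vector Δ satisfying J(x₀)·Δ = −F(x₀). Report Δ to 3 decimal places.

(-0.321, 0.554)

At (2, -3/2): F = (4.000, 12.250).
Jacobian J = [[6·u - 3, -2], [2·u·v + 2·v^2, u^2 + 4·u·v + 10·v]].
At the point, J = [[9.000, -2.000], [-1.500, -23.000]] (det J = -210.000).
Solving J·Δ = −F gives Δ = (-0.321, 0.554).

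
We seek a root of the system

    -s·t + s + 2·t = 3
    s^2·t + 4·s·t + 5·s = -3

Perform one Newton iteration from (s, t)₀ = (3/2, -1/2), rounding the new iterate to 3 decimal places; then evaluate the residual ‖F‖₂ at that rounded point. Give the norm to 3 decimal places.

14.762

At (3/2, -1/2): F = (-1.750, 6.375).
Jacobian J = [[-t + 1, -s + 2], [2·s·t + 4·t + 5, s^2 + 4·s]].
At the point, J = [[1.500, 0.500], [1.500, 8.250]] (det J = 11.625).
Solving J·Δ = −F gives Δ = (1.516, -1.048).
Then the next iterate is (s, t)₁ = (3.016, -1.548).
Re-evaluating at (3.016, -1.548): F = (1.58877, -14.67608), so ‖F‖₂ = 14.762.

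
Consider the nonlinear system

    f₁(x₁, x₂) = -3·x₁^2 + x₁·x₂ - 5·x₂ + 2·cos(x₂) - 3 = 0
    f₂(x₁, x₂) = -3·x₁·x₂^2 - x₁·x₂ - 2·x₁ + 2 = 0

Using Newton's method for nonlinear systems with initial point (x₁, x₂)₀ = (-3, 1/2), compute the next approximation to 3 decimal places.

At (-3, 1/2): F = (-32.24483, 11.750).
Jacobian J = [[-6·x₁ + x₂, x₁ - 2·sin(x₂) - 5], [-3·x₂^2 - x₂ - 2, -6·x₁·x₂ - x₁]].
At the point, J = [[18.500, -8.95885], [-3.250, 12.000]] (det J = 192.88373).
Solving J·Δ = −F gives Δ = (1.460, -0.584).
Then the next iterate is (x₁, x₂)₁ = (-1.540, -0.084).

(-1.540, -0.084)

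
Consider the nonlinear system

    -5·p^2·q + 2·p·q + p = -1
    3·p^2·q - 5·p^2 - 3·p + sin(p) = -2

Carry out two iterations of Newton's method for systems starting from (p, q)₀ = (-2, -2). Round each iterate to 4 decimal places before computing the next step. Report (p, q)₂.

At (-2, -2): F = (47.0000, -36.909297).
Jacobian J = [[-10·p·q + 2·q + 1, -5·p^2 + 2·p], [6·p·q - 10·p + cos(p) - 3, 3·p^2]].
At the point, J = [[-43.0000, -24.0000], [40.583853, 12.0000]] (det J = 458.012476).
Solving J·Δ = −F gives Δ = (0.7027, 0.6994).
Then the next iterate is (p, q)₁ = (-1.2973, -1.3006).
Round to (-1.2973, -1.3006) and repeat: F = (14.021703, -10.052549), J = [[-18.473884, -11.009536], [20.366710, 5.048962]].
Δ = (0.3045, 0.7626), so (p, q)₂ = (-0.9928, -0.5380).

(-0.9928, -0.5380)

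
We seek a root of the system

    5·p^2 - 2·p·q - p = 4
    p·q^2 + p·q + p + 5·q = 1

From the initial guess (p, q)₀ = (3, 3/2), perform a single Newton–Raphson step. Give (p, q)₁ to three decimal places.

(1.688, 0.646)

At (3, 3/2): F = (29.000, 20.750).
Jacobian J = [[10·p - 2·q - 1, -2·p], [q^2 + q + 1, 2·p·q + p + 5]].
At the point, J = [[26.000, -6.000], [4.750, 17.000]] (det J = 470.500).
Solving J·Δ = −F gives Δ = (-1.312, -0.854).
Then the next iterate is (p, q)₁ = (1.688, 0.646).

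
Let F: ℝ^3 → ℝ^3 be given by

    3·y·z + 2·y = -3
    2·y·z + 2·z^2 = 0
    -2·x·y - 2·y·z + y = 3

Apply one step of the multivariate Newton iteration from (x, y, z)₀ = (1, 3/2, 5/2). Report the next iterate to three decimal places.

(0.686, 0.171, 1.473)

At (1, 3/2, 5/2): F = (17.250, 20.000, -12.000).
Jacobian J = [[0, 3·z + 2, 3·y], [0, 2·z, 2·y + 4·z], [-2·y, -2·x - 2·z + 1, -2·y]].
At the point, J = [[0.000, 9.500, 4.500], [0.000, 5.000, 13.000], [-3.000, -6.000, -3.000]] (det J = -303.000).
Solving J·Δ = −F gives Δ = (-0.314, -1.329, -1.027).
Then the next iterate is (x, y, z)₁ = (0.686, 0.171, 1.473).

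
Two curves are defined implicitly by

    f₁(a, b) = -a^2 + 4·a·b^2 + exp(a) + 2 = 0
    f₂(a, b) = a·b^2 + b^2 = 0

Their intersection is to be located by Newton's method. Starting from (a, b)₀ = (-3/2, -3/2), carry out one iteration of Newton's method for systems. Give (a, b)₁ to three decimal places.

(-1.502, -0.747)

At (-3/2, -3/2): F = (-13.52687, -1.125).
Jacobian J = [[-2·a + 4·b^2 + exp(a), 8·a·b], [b^2, 2·a·b + 2·b]].
At the point, J = [[12.22313, 18.000], [2.250, 1.500]] (det J = -22.16530).
Solving J·Δ = −F gives Δ = (-0.002, 0.753).
Then the next iterate is (a, b)₁ = (-1.502, -0.747).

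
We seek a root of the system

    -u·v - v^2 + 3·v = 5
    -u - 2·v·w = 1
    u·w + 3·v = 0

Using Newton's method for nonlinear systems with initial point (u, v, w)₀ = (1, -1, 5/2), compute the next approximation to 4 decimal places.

(-4.5385, 2.3846, 6.6923)

At (1, -1, 5/2): F = (-8.0000, 3.0000, -0.5000).
Jacobian J = [[-v, -u - 2·v + 3, 0], [-1, -2·w, -2·v], [w, 3, u]].
At the point, J = [[1.0000, 4.0000, 0.0000], [-1.0000, -5.0000, 2.0000], [2.5000, 3.0000, 1.0000]] (det J = 13.0000).
Solving J·Δ = −F gives Δ = (-5.5385, 3.3846, 4.1923).
Then the next iterate is (u, v, w)₁ = (-4.5385, 2.3846, 6.6923).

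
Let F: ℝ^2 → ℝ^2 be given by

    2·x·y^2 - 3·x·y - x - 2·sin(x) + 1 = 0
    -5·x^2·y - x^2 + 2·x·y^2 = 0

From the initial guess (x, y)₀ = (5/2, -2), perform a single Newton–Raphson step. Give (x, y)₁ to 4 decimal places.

At (5/2, -2): F = (32.303056, 76.2500).
Jacobian J = [[2·y^2 - 3·y - 2·cos(x) - 1, 4·x·y - 3·x], [-10·x·y - 2·x + 2·y^2, -5·x^2 + 4·x·y]].
At the point, J = [[14.602287, -27.5000], [53.0000, -51.2500]] (det J = 709.132779).
Solving J·Δ = −F gives Δ = (-0.6224, 0.8442).
Then the next iterate is (x, y)₁ = (1.8776, -1.1558).

(1.8776, -1.1558)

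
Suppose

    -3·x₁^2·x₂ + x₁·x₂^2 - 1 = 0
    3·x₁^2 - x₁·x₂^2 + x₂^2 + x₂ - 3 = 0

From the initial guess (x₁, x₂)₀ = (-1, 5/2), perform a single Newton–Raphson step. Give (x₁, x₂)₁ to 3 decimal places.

(-0.689, 1.483)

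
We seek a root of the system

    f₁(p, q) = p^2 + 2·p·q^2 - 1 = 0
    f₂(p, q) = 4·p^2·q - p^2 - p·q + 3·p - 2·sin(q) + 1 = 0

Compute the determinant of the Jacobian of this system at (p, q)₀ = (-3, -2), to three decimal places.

J = [[2·p + 2·q^2, 4·p·q], [8·p·q - 2·p - q + 3, 4·p^2 - p - 2·cos(q)]].
At the point, J = [[2.000, 24.000], [59.000, 39.83229]].
det J = -1336.335.

-1336.335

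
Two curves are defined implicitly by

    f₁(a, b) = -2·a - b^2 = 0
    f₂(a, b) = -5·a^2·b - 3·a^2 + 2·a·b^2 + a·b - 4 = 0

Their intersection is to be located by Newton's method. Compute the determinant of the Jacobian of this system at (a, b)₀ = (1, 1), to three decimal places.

J = [[-2, -2·b], [-10·a·b - 6·a + 2·b^2 + b, -5·a^2 + 4·a·b + a]].
At the point, J = [[-2.000, -2.000], [-13.000, 0.000]].
det J = -26.000.

-26.000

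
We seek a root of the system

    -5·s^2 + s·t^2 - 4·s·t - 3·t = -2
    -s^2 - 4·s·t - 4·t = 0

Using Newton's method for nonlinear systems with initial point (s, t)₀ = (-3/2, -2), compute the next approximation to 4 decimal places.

(-1.1944, -0.5556)

At (-3/2, -2): F = (-21.2500, -6.2500).
Jacobian J = [[-10·s + t^2 - 4·t, 2·s·t - 4·s - 3], [-2·s - 4·t, -4·s - 4]].
At the point, J = [[27.0000, 9.0000], [11.0000, 2.0000]] (det J = -45.0000).
Solving J·Δ = −F gives Δ = (0.3056, 1.4444).
Then the next iterate is (s, t)₁ = (-1.1944, -0.5556).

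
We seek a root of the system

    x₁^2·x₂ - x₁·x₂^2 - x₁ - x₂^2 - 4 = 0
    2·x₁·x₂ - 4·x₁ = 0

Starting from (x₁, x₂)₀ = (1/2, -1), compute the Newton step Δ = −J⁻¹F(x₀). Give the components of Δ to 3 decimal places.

At (1/2, -1): F = (-6.250, -3.000).
Jacobian J = [[2·x₁·x₂ - x₂^2 - 1, x₁^2 - 2·x₁·x₂ - 2·x₂], [2·x₂ - 4, 2·x₁]].
At the point, J = [[-3.000, 3.250], [-6.000, 1.000]] (det J = 16.500).
Solving J·Δ = −F gives Δ = (-0.212, 1.727).

(-0.212, 1.727)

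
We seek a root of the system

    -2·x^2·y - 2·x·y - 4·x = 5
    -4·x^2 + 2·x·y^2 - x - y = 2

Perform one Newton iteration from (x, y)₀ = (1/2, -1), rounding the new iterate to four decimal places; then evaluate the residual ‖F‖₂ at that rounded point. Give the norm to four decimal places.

174.9897

At (1/2, -1): F = (-5.5000, -1.5000).
Jacobian J = [[-4·x·y - 2·y - 4, -2·x^2 - 2·x], [-8·x + 2·y^2 - 1, 4·x·y - 1]].
At the point, J = [[0.0000, -1.5000], [-3.0000, -3.0000]] (det J = -4.5000).
Solving J·Δ = −F gives Δ = (3.1667, -3.6667).
Then the next iterate is (x, y)₁ = (3.6667, -4.6667).
Re-evaluating at (3.6667, -4.6667): F = (140.040637, 104.928682), so ‖F‖₂ = 174.9897.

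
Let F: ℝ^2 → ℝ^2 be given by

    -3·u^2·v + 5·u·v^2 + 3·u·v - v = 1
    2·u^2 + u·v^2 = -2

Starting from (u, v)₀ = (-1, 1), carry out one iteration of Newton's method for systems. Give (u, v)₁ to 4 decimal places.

(-0.0253, 1.0380)

At (-1, 1): F = (-13.0000, 3.0000).
Jacobian J = [[-6·u·v + 5·v^2 + 3·v, -3·u^2 + 10·u·v + 3·u - 1], [4·u + v^2, 2·u·v]].
At the point, J = [[14.0000, -17.0000], [-3.0000, -2.0000]] (det J = -79.0000).
Solving J·Δ = −F gives Δ = (0.9747, 0.0380).
Then the next iterate is (u, v)₁ = (-0.0253, 1.0380).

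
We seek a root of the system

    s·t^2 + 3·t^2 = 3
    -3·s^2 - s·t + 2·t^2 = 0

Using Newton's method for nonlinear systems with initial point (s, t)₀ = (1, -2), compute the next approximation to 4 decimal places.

(0.9500, -1.2000)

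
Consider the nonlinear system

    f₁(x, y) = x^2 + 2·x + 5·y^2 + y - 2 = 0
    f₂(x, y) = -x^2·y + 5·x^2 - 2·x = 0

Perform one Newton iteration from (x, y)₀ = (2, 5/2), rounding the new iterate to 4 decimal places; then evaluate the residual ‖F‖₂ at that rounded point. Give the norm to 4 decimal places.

At (2, 5/2): F = (39.7500, 6.0000).
Jacobian J = [[2·x + 2, 10·y + 1], [-2·x·y + 10·x - 2, -x^2]].
At the point, J = [[6.0000, 26.0000], [8.0000, -4.0000]] (det J = -232.0000).
Solving J·Δ = −F gives Δ = (-1.3578, -1.2155).
Then the next iterate is (x, y)₁ = (0.6422, 1.2845).
Re-evaluating at (0.6422, 1.2845): F = (9.231022, 0.247950), so ‖F‖₂ = 9.2344.

9.2344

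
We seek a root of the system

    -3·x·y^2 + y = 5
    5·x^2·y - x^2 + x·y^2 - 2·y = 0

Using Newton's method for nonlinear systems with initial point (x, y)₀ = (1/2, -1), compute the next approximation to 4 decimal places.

(0.1386, 0.6040)

At (1/2, -1): F = (-7.5000, 1.0000).
Jacobian J = [[-3·y^2, -6·x·y + 1], [10·x·y - 2·x + y^2, 5·x^2 + 2·x·y - 2]].
At the point, J = [[-3.0000, 4.0000], [-5.0000, -1.7500]] (det J = 25.2500).
Solving J·Δ = −F gives Δ = (-0.3614, 1.6040).
Then the next iterate is (x, y)₁ = (0.1386, 0.6040).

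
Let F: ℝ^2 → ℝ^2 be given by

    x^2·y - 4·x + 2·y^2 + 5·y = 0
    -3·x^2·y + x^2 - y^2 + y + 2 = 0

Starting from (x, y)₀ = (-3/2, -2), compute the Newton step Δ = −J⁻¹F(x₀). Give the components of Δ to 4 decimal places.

(0.5032, 0.6753)

At (-3/2, -2): F = (-0.5000, 11.7500).
Jacobian J = [[2·x·y - 4, x^2 + 4·y + 5], [-6·x·y + 2·x, -3·x^2 - 2·y + 1]].
At the point, J = [[2.0000, -0.7500], [-21.0000, -1.7500]] (det J = -19.2500).
Solving J·Δ = −F gives Δ = (0.5032, 0.6753).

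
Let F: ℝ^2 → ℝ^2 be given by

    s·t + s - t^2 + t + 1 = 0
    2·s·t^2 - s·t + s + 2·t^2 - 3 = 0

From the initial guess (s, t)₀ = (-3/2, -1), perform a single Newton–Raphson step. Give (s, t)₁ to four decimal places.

At (-3/2, -1): F = (-1.0000, -7.0000).
Jacobian J = [[t + 1, s - 2·t + 1], [2·t^2 - t + 1, 4·s·t - s + 4·t]].
At the point, J = [[0.0000, 1.5000], [4.0000, 3.5000]] (det J = -6.0000).
Solving J·Δ = −F gives Δ = (1.1667, 0.6667).
Then the next iterate is (s, t)₁ = (-0.3333, -0.3333).

(-0.3333, -0.3333)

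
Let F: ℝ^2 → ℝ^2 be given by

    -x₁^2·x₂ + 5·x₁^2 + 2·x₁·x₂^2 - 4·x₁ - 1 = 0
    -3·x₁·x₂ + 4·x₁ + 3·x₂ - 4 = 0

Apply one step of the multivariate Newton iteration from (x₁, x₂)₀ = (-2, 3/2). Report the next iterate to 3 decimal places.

At (-2, 3/2): F = (12.000, 1.500).
Jacobian J = [[-2·x₁·x₂ + 10·x₁ + 2·x₂^2 - 4, -x₁^2 + 4·x₁·x₂], [-3·x₂ + 4, -3·x₁ + 3]].
At the point, J = [[-13.500, -16.000], [-0.500, 9.000]] (det J = -129.500).
Solving J·Δ = −F gives Δ = (1.019, -0.110).
Then the next iterate is (x₁, x₂)₁ = (-0.981, 1.390).

(-0.981, 1.390)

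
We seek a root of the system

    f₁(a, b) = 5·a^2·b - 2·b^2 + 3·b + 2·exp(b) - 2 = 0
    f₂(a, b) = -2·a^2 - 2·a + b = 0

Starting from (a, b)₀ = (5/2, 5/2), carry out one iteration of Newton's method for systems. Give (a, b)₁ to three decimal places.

(1.223, 2.177)

At (5/2, 5/2): F = (95.48999, -15.000).
Jacobian J = [[10·a·b, 5·a^2 - 4·b + 2·exp(b) + 3], [-4·a - 2, 1]].
At the point, J = [[62.500, 48.61499], [-12.000, 1.000]] (det J = 645.87986).
Solving J·Δ = −F gives Δ = (-1.277, -0.323).
Then the next iterate is (a, b)₁ = (1.223, 2.177).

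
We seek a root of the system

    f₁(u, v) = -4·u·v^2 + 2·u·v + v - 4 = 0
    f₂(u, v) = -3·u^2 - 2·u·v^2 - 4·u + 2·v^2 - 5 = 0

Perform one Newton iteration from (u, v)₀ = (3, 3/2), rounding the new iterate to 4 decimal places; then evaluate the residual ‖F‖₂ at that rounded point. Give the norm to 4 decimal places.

15.3642

At (3, 3/2): F = (-20.5000, -53.0000).
Jacobian J = [[-4·v^2 + 2·v, -8·u·v + 2·u + 1], [-6·u - 2·v^2 - 4, -4·u·v + 4·v]].
At the point, J = [[-6.0000, -29.0000], [-26.5000, -12.0000]] (det J = -696.5000).
Solving J·Δ = −F gives Δ = (-1.8536, -0.3234).
Then the next iterate is (u, v)₁ = (1.1464, 1.1766).
Re-evaluating at (1.1464, 1.1766): F = (-6.473939, -13.933648), so ‖F‖₂ = 15.3642.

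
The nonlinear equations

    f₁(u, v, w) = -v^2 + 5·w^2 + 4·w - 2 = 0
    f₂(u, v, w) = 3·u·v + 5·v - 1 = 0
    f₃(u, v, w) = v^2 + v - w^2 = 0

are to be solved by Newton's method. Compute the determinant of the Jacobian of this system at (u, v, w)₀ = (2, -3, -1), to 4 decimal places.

J = [[0, -2·v, 10·w + 4], [3·v, 3·u + 5, 0], [0, 2·v + 1, -2·w]].
At the point, J = [[0.0000, 6.0000, -6.0000], [-9.0000, 11.0000, 0.0000], [0.0000, -5.0000, 2.0000]].
det J = -162.0000.

-162.0000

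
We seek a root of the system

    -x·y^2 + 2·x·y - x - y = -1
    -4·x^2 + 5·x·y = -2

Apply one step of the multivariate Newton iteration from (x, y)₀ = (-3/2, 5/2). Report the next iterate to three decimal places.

(-0.396, 2.674)

At (-3/2, 5/2): F = (1.875, -25.750).
Jacobian J = [[-y^2 + 2·y - 1, -2·x·y + 2·x - 1], [-8·x + 5·y, 5·x]].
At the point, J = [[-2.250, 3.500], [24.500, -7.500]] (det J = -68.875).
Solving J·Δ = −F gives Δ = (1.104, 0.174).
Then the next iterate is (x, y)₁ = (-0.396, 2.674).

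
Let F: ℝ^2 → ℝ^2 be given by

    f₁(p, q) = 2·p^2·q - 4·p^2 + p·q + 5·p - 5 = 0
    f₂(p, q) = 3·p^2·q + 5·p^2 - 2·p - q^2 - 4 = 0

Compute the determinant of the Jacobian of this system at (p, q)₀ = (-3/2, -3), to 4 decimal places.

378.0000

J = [[4·p·q - 8·p + q + 5, 2·p^2 + p], [6·p·q + 10·p - 2, 3·p^2 - 2·q]].
At the point, J = [[32.0000, 3.0000], [10.0000, 12.7500]].
det J = 378.0000.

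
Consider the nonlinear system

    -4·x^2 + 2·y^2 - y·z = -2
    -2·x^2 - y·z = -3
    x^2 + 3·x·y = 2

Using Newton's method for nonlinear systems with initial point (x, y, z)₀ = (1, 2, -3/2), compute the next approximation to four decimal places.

At (1, 2, -3/2): F = (9.0000, 4.0000, 5.0000).
Jacobian J = [[-8·x, 4·y - z, -y], [-4·x, -z, -y], [2·x + 3·y, 3·x, 0]].
At the point, J = [[-8.0000, 9.5000, -2.0000], [-4.0000, 1.5000, -2.0000], [8.0000, 3.0000, 0.0000]] (det J = -152.0000).
Solving J·Δ = −F gives Δ = (-0.3289, -0.7895, 2.0658).
Then the next iterate is (x, y, z)₁ = (0.6711, 1.2105, 0.5658).

(0.6711, 1.2105, 0.5658)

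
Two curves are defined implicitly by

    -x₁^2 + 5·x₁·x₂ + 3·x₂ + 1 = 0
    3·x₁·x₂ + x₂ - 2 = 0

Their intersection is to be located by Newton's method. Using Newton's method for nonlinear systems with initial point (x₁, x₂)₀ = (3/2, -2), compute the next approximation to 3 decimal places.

At (3/2, -2): F = (-22.250, -13.000).
Jacobian J = [[-2·x₁ + 5·x₂, 5·x₁ + 3], [3·x₂, 3·x₁ + 1]].
At the point, J = [[-13.000, 10.500], [-6.000, 5.500]] (det J = -8.500).
Solving J·Δ = −F gives Δ = (1.662, 4.176).
Then the next iterate is (x₁, x₂)₁ = (3.162, 2.176).

(3.162, 2.176)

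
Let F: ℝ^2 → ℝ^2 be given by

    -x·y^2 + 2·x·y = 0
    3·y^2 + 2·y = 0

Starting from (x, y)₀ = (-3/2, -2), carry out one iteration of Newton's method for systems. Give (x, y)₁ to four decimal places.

At (-3/2, -2): F = (12.0000, 8.0000).
Jacobian J = [[-y^2 + 2·y, -2·x·y + 2·x], [0, 6·y + 2]].
At the point, J = [[-8.0000, -9.0000], [0.0000, -10.0000]] (det J = 80.0000).
Solving J·Δ = −F gives Δ = (0.6000, 0.8000).
Then the next iterate is (x, y)₁ = (-0.9000, -1.2000).

(-0.9000, -1.2000)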